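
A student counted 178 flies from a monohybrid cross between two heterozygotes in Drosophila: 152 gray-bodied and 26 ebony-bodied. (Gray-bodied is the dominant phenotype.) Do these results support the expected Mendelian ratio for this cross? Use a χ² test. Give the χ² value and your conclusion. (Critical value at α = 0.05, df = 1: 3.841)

For a monohybrid cross between heterozygotes with complete dominance, the expected phenotypic ratio is 3:1.
Under the 3:1 hypothesis (Σ ratio = 4, N = 178):
  gray-bodied: 178 × 3/4 = 133.5
  ebony-bodied: 178 × 1/4 = 44.5
χ² = Σ (O − E)² / E
  gray-bodied: (152 − 133.5)² / 133.5 = 2.5637
  ebony-bodied: (26 − 44.5)² / 44.5 = 7.6910
χ² = 2.5637 + 7.6910 = 10.2547 ≈ 10.255
Degrees of freedom = 2 − 1 = 1; critical value at α = 0.05 is 3.841.
Since 10.255 > 3.841, we reject the null hypothesis — the data do not fit the 3:1 ratio.

10.255; not consistent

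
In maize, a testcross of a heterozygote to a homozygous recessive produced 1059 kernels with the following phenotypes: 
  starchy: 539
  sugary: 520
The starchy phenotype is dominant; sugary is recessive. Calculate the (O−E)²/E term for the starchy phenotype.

0.170

A testcross of a heterozygote (Aa × aa) gives a 1:1 phenotypic ratio.
The 1:1 ratio has 2 parts, so with N = 1059 the expected counts are:
  starchy: 1059 × 1/2 = 529.5
  sugary: 1059 × 1/2 = 529.5
Contribution of starchy: (539 − 529.5)² / 529.5 = 0.1704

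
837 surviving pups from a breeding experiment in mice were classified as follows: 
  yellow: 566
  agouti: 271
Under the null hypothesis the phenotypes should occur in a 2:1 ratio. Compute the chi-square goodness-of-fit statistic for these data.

0.344

Under the 2:1 hypothesis (Σ ratio = 3, N = 837):
  yellow: 837 × 2/3 = 558
  agouti: 837 × 1/3 = 279
χ² = Σ (O − E)² / E
  yellow: (566 − 558)² / 558 = 0.1147
  agouti: (271 − 279)² / 279 = 0.2294
χ² = 0.1147 + 0.2294 = 0.3441 ≈ 0.344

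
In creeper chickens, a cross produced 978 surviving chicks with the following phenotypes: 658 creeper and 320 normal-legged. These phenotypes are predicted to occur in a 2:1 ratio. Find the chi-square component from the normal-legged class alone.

0.110

Total ratio parts = 3. Expected numbers out of 978:
  creeper: 978 × 2/3 = 652
  normal-legged: 978 × 1/3 = 326
Contribution of normal-legged: (320 − 326)² / 326 = 0.1104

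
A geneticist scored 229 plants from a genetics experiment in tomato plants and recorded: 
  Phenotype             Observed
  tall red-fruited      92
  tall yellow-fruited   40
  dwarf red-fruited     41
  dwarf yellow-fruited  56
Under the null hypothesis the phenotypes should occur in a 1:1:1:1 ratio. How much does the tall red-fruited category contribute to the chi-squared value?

Under the 1:1:1:1 hypothesis (Σ ratio = 4, N = 229):
  tall red-fruited: 229 × 1/4 = 57.25
  tall yellow-fruited: 229 × 1/4 = 57.25
  dwarf red-fruited: 229 × 1/4 = 57.25
  dwarf yellow-fruited: 229 × 1/4 = 57.25
Contribution of tall red-fruited: (92 − 57.25)² / 57.25 = 21.0928

21.093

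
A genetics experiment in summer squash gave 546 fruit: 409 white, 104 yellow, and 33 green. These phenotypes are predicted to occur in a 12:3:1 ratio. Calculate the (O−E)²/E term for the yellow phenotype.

Under the 12:3:1 hypothesis (Σ ratio = 16, N = 546):
  white: 546 × 12/16 = 409.5
  yellow: 546 × 3/16 = 102.375
  green: 546 × 1/16 = 34.125
Contribution of yellow: (104 − 102.375)² / 102.375 = 0.0258

0.026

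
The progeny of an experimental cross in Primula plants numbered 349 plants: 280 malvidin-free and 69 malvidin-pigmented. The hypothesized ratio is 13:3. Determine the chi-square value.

0.239

Total ratio parts = 16. Expected numbers out of 349:
  malvidin-free: 349 × 13/16 = 283.5625
  malvidin-pigmented: 349 × 3/16 = 65.4375
χ² = Σ (O − E)² / E
  malvidin-free: (280 − 283.5625)² / 283.5625 = 0.0448
  malvidin-pigmented: (69 − 65.4375)² / 65.4375 = 0.1939
χ² = 0.0448 + 0.1939 = 0.2387 ≈ 0.239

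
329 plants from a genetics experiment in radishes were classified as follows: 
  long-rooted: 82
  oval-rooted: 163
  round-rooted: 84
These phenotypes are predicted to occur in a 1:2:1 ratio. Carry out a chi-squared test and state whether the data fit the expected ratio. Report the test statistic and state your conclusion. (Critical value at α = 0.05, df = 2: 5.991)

Expected counts for N = 329 under a 1:2:1 ratio (total parts = 4):
  long-rooted: 329 × 1/4 = 82.25
  oval-rooted: 329 × 2/4 = 164.5
  round-rooted: 329 × 1/4 = 82.25
χ² = Σ (O − E)² / E
  long-rooted: (82 − 82.25)² / 82.25 = 0.0008
  oval-rooted: (163 − 164.5)² / 164.5 = 0.0137
  round-rooted: (84 − 82.25)² / 82.25 = 0.0372
χ² = 0.0008 + 0.0137 + 0.0372 = 0.0517 ≈ 0.052
Degrees of freedom = 3 − 1 = 2; critical value at α = 0.05 is 5.991.
Since 0.052 < 5.991, we fail to reject the null hypothesis — the data are consistent with the 1:2:1 ratio.

0.052; consistent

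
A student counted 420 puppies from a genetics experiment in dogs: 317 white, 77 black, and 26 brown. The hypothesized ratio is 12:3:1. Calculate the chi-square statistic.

The 12:3:1 ratio has 16 parts, so with N = 420 the expected counts are:
  white: 420 × 12/16 = 315
  black: 420 × 3/16 = 78.75
  brown: 420 × 1/16 = 26.25
χ² = Σ (O − E)² / E
  white: (317 − 315)² / 315 = 0.0127
  black: (77 − 78.75)² / 78.75 = 0.0389
  brown: (26 − 26.25)² / 26.25 = 0.0024
χ² = 0.0127 + 0.0389 + 0.0024 = 0.054

0.054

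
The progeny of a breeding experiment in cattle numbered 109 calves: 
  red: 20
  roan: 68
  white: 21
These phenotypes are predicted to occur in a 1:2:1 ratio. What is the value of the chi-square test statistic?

6.706

Total ratio parts = 4. Expected numbers out of 109:
  red: 109 × 1/4 = 27.25
  roan: 109 × 2/4 = 54.5
  white: 109 × 1/4 = 27.25
χ² = Σ (O − E)² / E
  red: (20 − 27.25)² / 27.25 = 1.9289
  roan: (68 − 54.5)² / 54.5 = 3.3440
  white: (21 − 27.25)² / 27.25 = 1.4335
χ² = 1.9289 + 3.3440 + 1.4335 = 6.7064 ≈ 6.706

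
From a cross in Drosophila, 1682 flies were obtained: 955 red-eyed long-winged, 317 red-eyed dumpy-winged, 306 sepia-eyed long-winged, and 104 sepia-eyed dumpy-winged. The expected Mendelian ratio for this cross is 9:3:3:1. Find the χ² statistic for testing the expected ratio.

0.382

Under the 9:3:3:1 hypothesis (Σ ratio = 16, N = 1682):
  red-eyed long-winged: 1682 × 9/16 = 946.125
  red-eyed dumpy-winged: 1682 × 3/16 = 315.375
  sepia-eyed long-winged: 1682 × 3/16 = 315.375
  sepia-eyed dumpy-winged: 1682 × 1/16 = 105.125
χ² = Σ (O − E)² / E
  red-eyed long-winged: (955 − 946.125)² / 946.125 = 0.0833
  red-eyed dumpy-winged: (317 − 315.375)² / 315.375 = 0.0084
  sepia-eyed long-winged: (306 − 315.375)² / 315.375 = 0.2787
  sepia-eyed dumpy-winged: (104 − 105.125)² / 105.125 = 0.0120
χ² = 0.0833 + 0.0084 + 0.2787 + 0.0120 = 0.3824 ≈ 0.382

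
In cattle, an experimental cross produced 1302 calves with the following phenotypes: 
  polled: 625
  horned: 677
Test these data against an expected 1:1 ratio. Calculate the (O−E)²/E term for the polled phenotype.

1.038

Expected counts for N = 1302 under a 1:1 ratio (total parts = 2):
  polled: 1302 × 1/2 = 651
  horned: 1302 × 1/2 = 651
Contribution of polled: (625 − 651)² / 651 = 1.0384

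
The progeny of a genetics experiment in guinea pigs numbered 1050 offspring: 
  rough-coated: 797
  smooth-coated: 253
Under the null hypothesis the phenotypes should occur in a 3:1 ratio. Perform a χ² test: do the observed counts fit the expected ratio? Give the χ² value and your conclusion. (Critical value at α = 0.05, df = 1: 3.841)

Under the 3:1 hypothesis (Σ ratio = 4, N = 1050):
  rough-coated: 1050 × 3/4 = 787.5
  smooth-coated: 1050 × 1/4 = 262.5
χ² = Σ (O − E)² / E
  rough-coated: (797 − 787.5)² / 787.5 = 0.1146
  smooth-coated: (253 − 262.5)² / 262.5 = 0.3438
χ² = 0.1146 + 0.3438 = 0.4584 ≈ 0.458
Degrees of freedom = 2 − 1 = 1; critical value at α = 0.05 is 3.841.
Since 0.458 < 3.841, we fail to reject the null hypothesis — the data are consistent with the 3:1 ratio.

0.458; consistent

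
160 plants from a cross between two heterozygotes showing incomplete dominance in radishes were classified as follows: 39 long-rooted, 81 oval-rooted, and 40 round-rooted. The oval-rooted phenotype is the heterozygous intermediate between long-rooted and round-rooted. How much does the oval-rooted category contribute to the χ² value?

With incomplete dominance, a heterozygote × heterozygote cross gives a 1:2:1 phenotypic ratio.
Expected counts for N = 160 under a 1:2:1 ratio (total parts = 4):
  long-rooted: 160 × 1/4 = 40
  oval-rooted: 160 × 2/4 = 80
  round-rooted: 160 × 1/4 = 40
Contribution of oval-rooted: (81 − 80)² / 80 = 0.0125

0.013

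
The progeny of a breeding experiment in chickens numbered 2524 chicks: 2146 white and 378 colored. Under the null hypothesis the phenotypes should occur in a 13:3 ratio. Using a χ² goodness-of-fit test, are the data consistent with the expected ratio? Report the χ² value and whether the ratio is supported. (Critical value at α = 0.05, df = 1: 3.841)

Expected counts for N = 2524 under a 13:3 ratio (total parts = 16):
  white: 2524 × 13/16 = 2050.75
  colored: 2524 × 3/16 = 473.25
χ² = Σ (O − E)² / E
  white: (2146 − 2050.75)² / 2050.75 = 4.4240
  colored: (378 − 473.25)² / 473.25 = 19.1708
χ² = 4.4240 + 19.1708 = 23.5948 ≈ 23.595
Degrees of freedom = 2 − 1 = 1; critical value at α = 0.05 is 3.841.
Since 23.595 > 3.841, we reject the null hypothesis — the data do not fit the 13:3 ratio.

23.595; not consistent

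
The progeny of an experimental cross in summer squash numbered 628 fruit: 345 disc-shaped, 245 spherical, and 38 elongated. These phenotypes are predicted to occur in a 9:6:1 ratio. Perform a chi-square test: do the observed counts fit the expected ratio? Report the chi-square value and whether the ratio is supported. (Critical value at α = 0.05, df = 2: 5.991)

0.616; consistent

Total ratio parts = 16. Expected numbers out of 628:
  disc-shaped: 628 × 9/16 = 353.25
  spherical: 628 × 6/16 = 235.5
  elongated: 628 × 1/16 = 39.25
χ² = Σ (O − E)² / E
  disc-shaped: (345 − 353.25)² / 353.25 = 0.1927
  spherical: (245 − 235.5)² / 235.5 = 0.3832
  elongated: (38 − 39.25)² / 39.25 = 0.0398
χ² = 0.1927 + 0.3832 + 0.0398 = 0.6157 ≈ 0.616
Degrees of freedom = 3 − 1 = 2; critical value at α = 0.05 is 5.991.
Since 0.616 < 5.991, we fail to reject the null hypothesis — the data are consistent with the 9:6:1 ratio.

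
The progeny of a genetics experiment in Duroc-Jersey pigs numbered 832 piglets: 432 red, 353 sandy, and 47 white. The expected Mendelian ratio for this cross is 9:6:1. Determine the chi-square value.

8.638

Expected counts for N = 832 under a 9:6:1 ratio (total parts = 16):
  red: 832 × 9/16 = 468
  sandy: 832 × 6/16 = 312
  white: 832 × 1/16 = 52
χ² = Σ (O − E)² / E
  red: (432 − 468)² / 468 = 2.7692
  sandy: (353 − 312)² / 312 = 5.3878
  white: (47 − 52)² / 52 = 0.4808
χ² = 2.7692 + 5.3878 + 0.4808 = 8.6378 ≈ 8.638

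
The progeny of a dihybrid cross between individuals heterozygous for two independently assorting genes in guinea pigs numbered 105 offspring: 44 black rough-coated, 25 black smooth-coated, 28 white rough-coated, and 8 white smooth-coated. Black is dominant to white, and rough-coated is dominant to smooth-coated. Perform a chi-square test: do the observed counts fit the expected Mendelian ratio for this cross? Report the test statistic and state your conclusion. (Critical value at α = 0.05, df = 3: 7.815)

A dihybrid F₂ with independent assortment and complete dominance at both loci gives a 9:3:3:1 phenotypic ratio.
Under the 9:3:3:1 hypothesis (Σ ratio = 16, N = 105):
  black rough-coated: 105 × 9/16 = 59.0625
  black smooth-coated: 105 × 3/16 = 19.6875
  white rough-coated: 105 × 3/16 = 19.6875
  white smooth-coated: 105 × 1/16 = 6.5625
χ² = Σ (O − E)² / E
  black rough-coated: (44 − 59.0625)² / 59.0625 = 3.8413
  black smooth-coated: (25 − 19.6875)² / 19.6875 = 1.4335
  white rough-coated: (28 − 19.6875)² / 19.6875 = 3.5097
  white smooth-coated: (8 − 6.5625)² / 6.5625 = 0.3149
χ² = 3.8413 + 1.4335 + 3.5097 + 0.3149 = 9.0994 ≈ 9.099
Degrees of freedom = 4 − 1 = 3; critical value at α = 0.05 is 7.815.
Since 9.099 > 7.815, we reject the null hypothesis — the data do not fit the 9:3:3:1 ratio.

9.099; not consistent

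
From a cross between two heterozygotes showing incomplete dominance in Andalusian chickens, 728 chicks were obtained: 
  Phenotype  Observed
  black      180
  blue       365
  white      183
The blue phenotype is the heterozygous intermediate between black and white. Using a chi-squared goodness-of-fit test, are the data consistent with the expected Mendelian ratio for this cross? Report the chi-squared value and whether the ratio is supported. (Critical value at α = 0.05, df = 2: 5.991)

With incomplete dominance, a heterozygote × heterozygote cross gives a 1:2:1 phenotypic ratio.
Total ratio parts = 4. Expected numbers out of 728:
  black: 728 × 1/4 = 182
  blue: 728 × 2/4 = 364
  white: 728 × 1/4 = 182
χ² = Σ (O − E)² / E
  black: (180 − 182)² / 182 = 0.0220
  blue: (365 − 364)² / 364 = 0.0027
  white: (183 − 182)² / 182 = 0.0055
χ² = 0.0220 + 0.0027 + 0.0055 = 0.0302 ≈ 0.030
Degrees of freedom = 3 − 1 = 2; critical value at α = 0.05 is 5.991.
Since 0.030 < 5.991, we fail to reject the null hypothesis — the data are consistent with the 1:2:1 ratio.

0.030; consistent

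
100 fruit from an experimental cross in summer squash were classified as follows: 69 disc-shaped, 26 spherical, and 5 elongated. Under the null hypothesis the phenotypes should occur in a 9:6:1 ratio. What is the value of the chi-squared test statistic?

6.667

Expected counts for N = 100 under a 9:6:1 ratio (total parts = 16):
  disc-shaped: 100 × 9/16 = 56.25
  spherical: 100 × 6/16 = 37.5
  elongated: 100 × 1/16 = 6.25
χ² = Σ (O − E)² / E
  disc-shaped: (69 − 56.25)² / 56.25 = 2.8900
  spherical: (26 − 37.5)² / 37.5 = 3.5267
  elongated: (5 − 6.25)² / 6.25 = 0.2500
χ² = 2.8900 + 3.5267 + 0.2500 = 6.6667 ≈ 6.667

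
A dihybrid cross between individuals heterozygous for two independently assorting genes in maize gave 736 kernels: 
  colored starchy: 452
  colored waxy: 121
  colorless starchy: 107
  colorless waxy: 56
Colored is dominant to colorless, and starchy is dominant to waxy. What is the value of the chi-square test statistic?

14.720

A dihybrid F₂ with independent assortment and complete dominance at both loci gives a 9:3:3:1 phenotypic ratio.
Under the 9:3:3:1 hypothesis (Σ ratio = 16, N = 736):
  colored starchy: 736 × 9/16 = 414
  colored waxy: 736 × 3/16 = 138
  colorless starchy: 736 × 3/16 = 138
  colorless waxy: 736 × 1/16 = 46
χ² = Σ (O − E)² / E
  colored starchy: (452 − 414)² / 414 = 3.4879
  colored waxy: (121 − 138)² / 138 = 2.0942
  colorless starchy: (107 − 138)² / 138 = 6.9638
  colorless waxy: (56 − 46)² / 46 = 2.1739
χ² = 3.4879 + 2.0942 + 6.9638 + 2.1739 = 14.7198 ≈ 14.720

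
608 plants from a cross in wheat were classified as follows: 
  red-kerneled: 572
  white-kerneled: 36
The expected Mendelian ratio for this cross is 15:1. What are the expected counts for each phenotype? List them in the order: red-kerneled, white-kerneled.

570, 38

Total ratio parts = 16. Expected numbers out of 608:
  red-kerneled: 608 × 15/16 = 570
  white-kerneled: 608 × 1/16 = 38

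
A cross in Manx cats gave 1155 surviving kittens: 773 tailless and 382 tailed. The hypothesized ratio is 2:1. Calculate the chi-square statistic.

0.035

Total ratio parts = 3. Expected numbers out of 1155:
  tailless: 1155 × 2/3 = 770
  tailed: 1155 × 1/3 = 385
χ² = Σ (O − E)² / E
  tailless: (773 − 770)² / 770 = 0.0117
  tailed: (382 − 385)² / 385 = 0.0234
χ² = 0.0117 + 0.0234 = 0.0351 ≈ 0.035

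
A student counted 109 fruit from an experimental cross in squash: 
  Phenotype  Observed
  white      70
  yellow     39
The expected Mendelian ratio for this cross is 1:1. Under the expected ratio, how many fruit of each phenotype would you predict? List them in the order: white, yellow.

Under the 1:1 hypothesis (Σ ratio = 2, N = 109):
  white: 109 × 1/2 = 54.5
  yellow: 109 × 1/2 = 54.5

54.5, 54.5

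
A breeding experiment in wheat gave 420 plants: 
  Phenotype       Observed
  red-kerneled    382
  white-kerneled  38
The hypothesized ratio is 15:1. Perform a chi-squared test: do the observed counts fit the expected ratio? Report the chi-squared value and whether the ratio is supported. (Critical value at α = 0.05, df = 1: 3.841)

Under the 15:1 hypothesis (Σ ratio = 16, N = 420):
  red-kerneled: 420 × 15/16 = 393.75
  white-kerneled: 420 × 1/16 = 26.25
χ² = Σ (O − E)² / E
  red-kerneled: (382 − 393.75)² / 393.75 = 0.3506
  white-kerneled: (38 − 26.25)² / 26.25 = 5.2595
χ² = 0.3506 + 5.2595 = 5.6101 ≈ 5.610
Degrees of freedom = 2 − 1 = 1; critical value at α = 0.05 is 3.841.
Since 5.610 > 3.841, we reject the null hypothesis — the data do not fit the 15:1 ratio.

5.610; not consistent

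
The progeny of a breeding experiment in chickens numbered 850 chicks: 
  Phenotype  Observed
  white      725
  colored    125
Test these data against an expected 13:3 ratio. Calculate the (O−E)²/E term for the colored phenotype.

7.414

Expected counts for N = 850 under a 13:3 ratio (total parts = 16):
  white: 850 × 13/16 = 690.625
  colored: 850 × 3/16 = 159.375
Contribution of colored: (125 − 159.375)² / 159.375 = 7.4142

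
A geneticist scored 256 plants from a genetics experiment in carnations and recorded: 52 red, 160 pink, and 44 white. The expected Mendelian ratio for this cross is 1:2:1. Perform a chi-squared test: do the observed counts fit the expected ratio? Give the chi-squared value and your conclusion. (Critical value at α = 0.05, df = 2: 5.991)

16.500; not consistent

Under the 1:2:1 hypothesis (Σ ratio = 4, N = 256):
  red: 256 × 1/4 = 64
  pink: 256 × 2/4 = 128
  white: 256 × 1/4 = 64
χ² = Σ (O − E)² / E
  red: (52 − 64)² / 64 = 2.2500
  pink: (160 − 128)² / 128 = 8.0000
  white: (44 − 64)² / 64 = 6.2500
χ² = 2.2500 + 8.0000 + 6.2500 = 16.500
Degrees of freedom = 3 − 1 = 2; critical value at α = 0.05 is 5.991.
Since 16.500 > 5.991, we reject the null hypothesis — the data do not fit the 1:2:1 ratio.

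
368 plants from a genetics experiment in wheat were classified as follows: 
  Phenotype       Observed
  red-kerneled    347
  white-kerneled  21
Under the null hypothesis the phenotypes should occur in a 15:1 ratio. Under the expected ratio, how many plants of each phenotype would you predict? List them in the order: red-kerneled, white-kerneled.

Expected counts for N = 368 under a 15:1 ratio (total parts = 16):
  red-kerneled: 368 × 15/16 = 345
  white-kerneled: 368 × 1/16 = 23

345, 23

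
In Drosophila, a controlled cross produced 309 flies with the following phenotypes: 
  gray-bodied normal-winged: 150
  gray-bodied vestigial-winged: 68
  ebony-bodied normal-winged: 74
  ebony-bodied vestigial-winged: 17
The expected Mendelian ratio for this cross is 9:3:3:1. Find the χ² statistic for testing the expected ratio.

9.740

Total ratio parts = 16. Expected numbers out of 309:
  gray-bodied normal-winged: 309 × 9/16 = 173.8125
  gray-bodied vestigial-winged: 309 × 3/16 = 57.9375
  ebony-bodied normal-winged: 309 × 3/16 = 57.9375
  ebony-bodied vestigial-winged: 309 × 1/16 = 19.3125
χ² = Σ (O − E)² / E
  gray-bodied normal-winged: (150 − 173.8125)² / 173.8125 = 3.2623
  gray-bodied vestigial-winged: (68 − 57.9375)² / 57.9375 = 1.7476
  ebony-bodied normal-winged: (74 − 57.9375)² / 57.9375 = 4.4531
  ebony-bodied vestigial-winged: (17 − 19.3125)² / 19.3125 = 0.2769
χ² = 3.2623 + 1.7476 + 4.4531 + 0.2769 = 9.7399 ≈ 9.740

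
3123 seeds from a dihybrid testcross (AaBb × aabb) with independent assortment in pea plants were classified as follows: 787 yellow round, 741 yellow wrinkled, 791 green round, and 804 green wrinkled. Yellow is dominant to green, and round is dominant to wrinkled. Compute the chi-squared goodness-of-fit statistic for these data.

A dihybrid testcross with independent assortment gives a 1:1:1:1 ratio.
The 1:1:1:1 ratio has 4 parts, so with N = 3123 the expected counts are:
  yellow round: 3123 × 1/4 = 780.75
  yellow wrinkled: 3123 × 1/4 = 780.75
  green round: 3123 × 1/4 = 780.75
  green wrinkled: 3123 × 1/4 = 780.75
χ² = Σ (O − E)² / E
  yellow round: (787 − 780.75)² / 780.75 = 0.0500
  yellow wrinkled: (741 − 780.75)² / 780.75 = 2.0238
  green round: (791 − 780.75)² / 780.75 = 0.1346
  green wrinkled: (804 − 780.75)² / 780.75 = 0.6924
χ² = 0.0500 + 2.0238 + 0.1346 + 0.6924 = 2.9008 ≈ 2.901

2.901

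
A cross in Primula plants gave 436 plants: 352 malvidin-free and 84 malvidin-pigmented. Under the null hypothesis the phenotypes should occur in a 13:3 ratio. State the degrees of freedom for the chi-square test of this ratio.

A goodness-of-fit test with 2 phenotype classes has df = 2 − 1 = 1.

1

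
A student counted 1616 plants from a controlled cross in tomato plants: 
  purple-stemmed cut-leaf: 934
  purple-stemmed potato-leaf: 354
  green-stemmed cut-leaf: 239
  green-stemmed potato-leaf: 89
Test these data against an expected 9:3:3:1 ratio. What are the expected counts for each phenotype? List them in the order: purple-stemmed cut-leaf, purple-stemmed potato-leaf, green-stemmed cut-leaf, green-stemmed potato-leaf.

909, 303, 303, 101

Under the 9:3:3:1 hypothesis (Σ ratio = 16, N = 1616):
  purple-stemmed cut-leaf: 1616 × 9/16 = 909
  purple-stemmed potato-leaf: 1616 × 3/16 = 303
  green-stemmed cut-leaf: 1616 × 3/16 = 303
  green-stemmed potato-leaf: 1616 × 1/16 = 101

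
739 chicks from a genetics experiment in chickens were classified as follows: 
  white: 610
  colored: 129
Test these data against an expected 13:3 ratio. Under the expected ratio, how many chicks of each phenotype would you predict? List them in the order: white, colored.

600.4375, 138.5625

Total ratio parts = 16. Expected numbers out of 739:
  white: 739 × 13/16 = 600.4375
  colored: 739 × 3/16 = 138.5625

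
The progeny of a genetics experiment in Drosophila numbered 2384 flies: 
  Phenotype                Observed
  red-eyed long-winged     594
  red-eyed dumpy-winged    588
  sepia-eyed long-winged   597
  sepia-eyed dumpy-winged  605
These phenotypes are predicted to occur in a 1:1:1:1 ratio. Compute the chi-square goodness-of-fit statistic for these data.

0.252

Under the 1:1:1:1 hypothesis (Σ ratio = 4, N = 2384):
  red-eyed long-winged: 2384 × 1/4 = 596
  red-eyed dumpy-winged: 2384 × 1/4 = 596
  sepia-eyed long-winged: 2384 × 1/4 = 596
  sepia-eyed dumpy-winged: 2384 × 1/4 = 596
χ² = Σ (O − E)² / E
  red-eyed long-winged: (594 − 596)² / 596 = 0.0067
  red-eyed dumpy-winged: (588 − 596)² / 596 = 0.1074
  sepia-eyed long-winged: (597 − 596)² / 596 = 0.0017
  sepia-eyed dumpy-winged: (605 − 596)² / 596 = 0.1359
χ² = 0.0067 + 0.1074 + 0.0017 + 0.1359 = 0.2517 ≈ 0.252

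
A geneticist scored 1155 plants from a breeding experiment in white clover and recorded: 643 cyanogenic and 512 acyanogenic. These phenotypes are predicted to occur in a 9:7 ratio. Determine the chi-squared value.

0.157

Total ratio parts = 16. Expected numbers out of 1155:
  cyanogenic: 1155 × 9/16 = 649.6875
  acyanogenic: 1155 × 7/16 = 505.3125
χ² = Σ (O − E)² / E
  cyanogenic: (643 − 649.6875)² / 649.6875 = 0.0688
  acyanogenic: (512 − 505.3125)² / 505.3125 = 0.0885
χ² = 0.0688 + 0.0885 = 0.1573 ≈ 0.157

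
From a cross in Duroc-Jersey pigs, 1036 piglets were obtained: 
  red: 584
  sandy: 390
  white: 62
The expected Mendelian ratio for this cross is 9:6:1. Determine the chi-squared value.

0.125

Expected counts for N = 1036 under a 9:6:1 ratio (total parts = 16):
  red: 1036 × 9/16 = 582.75
  sandy: 1036 × 6/16 = 388.5
  white: 1036 × 1/16 = 64.75
χ² = Σ (O − E)² / E
  red: (584 − 582.75)² / 582.75 = 0.0027
  sandy: (390 − 388.5)² / 388.5 = 0.0058
  white: (62 − 64.75)² / 64.75 = 0.1168
χ² = 0.0027 + 0.0058 + 0.1168 = 0.1253 ≈ 0.125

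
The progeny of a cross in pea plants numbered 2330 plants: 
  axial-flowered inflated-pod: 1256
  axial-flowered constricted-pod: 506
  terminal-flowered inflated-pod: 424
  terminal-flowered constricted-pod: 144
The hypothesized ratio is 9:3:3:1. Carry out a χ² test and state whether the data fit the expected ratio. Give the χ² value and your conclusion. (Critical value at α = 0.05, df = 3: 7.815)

Total ratio parts = 16. Expected numbers out of 2330:
  axial-flowered inflated-pod: 2330 × 9/16 = 1310.625
  axial-flowered constricted-pod: 2330 × 3/16 = 436.875
  terminal-flowered inflated-pod: 2330 × 3/16 = 436.875
  terminal-flowered constricted-pod: 2330 × 1/16 = 145.625
χ² = Σ (O − E)² / E
  axial-flowered inflated-pod: (1256 − 1310.625)² / 1310.625 = 2.2767
  axial-flowered constricted-pod: (506 − 436.875)² / 436.875 = 10.9374
  terminal-flowered inflated-pod: (424 − 436.875)² / 436.875 = 0.3794
  terminal-flowered constricted-pod: (144 − 145.625)² / 145.625 = 0.0181
χ² = 2.2767 + 10.9374 + 0.3794 + 0.0181 = 13.6116 ≈ 13.612
Degrees of freedom = 4 − 1 = 3; critical value at α = 0.05 is 7.815.
Since 13.612 > 7.815, we reject the null hypothesis — the data do not fit the 9:3:3:1 ratio.

13.612; not consistent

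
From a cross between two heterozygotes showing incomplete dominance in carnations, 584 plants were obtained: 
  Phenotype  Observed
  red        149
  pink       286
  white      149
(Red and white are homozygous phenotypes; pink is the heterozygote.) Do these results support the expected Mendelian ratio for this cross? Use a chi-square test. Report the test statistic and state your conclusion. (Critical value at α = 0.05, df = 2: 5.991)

0.247; consistent

With incomplete dominance, a heterozygote × heterozygote cross gives a 1:2:1 phenotypic ratio.
Total ratio parts = 4. Expected numbers out of 584:
  red: 584 × 1/4 = 146
  pink: 584 × 2/4 = 292
  white: 584 × 1/4 = 146
χ² = Σ (O − E)² / E
  red: (149 − 146)² / 146 = 0.0616
  pink: (286 − 292)² / 292 = 0.1233
  white: (149 − 146)² / 146 = 0.0616
χ² = 0.0616 + 0.1233 + 0.0616 = 0.2465 ≈ 0.247
Degrees of freedom = 3 − 1 = 2; critical value at α = 0.05 is 5.991.
Since 0.247 < 5.991, we fail to reject the null hypothesis — the data are consistent with the 1:2:1 ratio.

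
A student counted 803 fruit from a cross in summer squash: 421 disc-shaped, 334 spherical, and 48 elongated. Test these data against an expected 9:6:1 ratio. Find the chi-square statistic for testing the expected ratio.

5.769

Under the 9:6:1 hypothesis (Σ ratio = 16, N = 803):
  disc-shaped: 803 × 9/16 = 451.6875
  spherical: 803 × 6/16 = 301.125
  elongated: 803 × 1/16 = 50.1875
χ² = Σ (O − E)² / E
  disc-shaped: (421 − 451.6875)² / 451.6875 = 2.0849
  spherical: (334 − 301.125)² / 301.125 = 3.5891
  elongated: (48 − 50.1875)² / 50.1875 = 0.0953
χ² = 2.0849 + 3.5891 + 0.0953 = 5.7693 ≈ 5.769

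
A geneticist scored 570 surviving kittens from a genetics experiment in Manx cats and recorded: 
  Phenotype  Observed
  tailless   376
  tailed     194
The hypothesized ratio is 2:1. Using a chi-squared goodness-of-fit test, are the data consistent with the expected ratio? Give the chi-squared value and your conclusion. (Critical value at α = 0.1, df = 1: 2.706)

0.126; consistent

Under the 2:1 hypothesis (Σ ratio = 3, N = 570):
  tailless: 570 × 2/3 = 380
  tailed: 570 × 1/3 = 190
χ² = Σ (O − E)² / E
  tailless: (376 − 380)² / 380 = 0.0421
  tailed: (194 − 190)² / 190 = 0.0842
χ² = 0.0421 + 0.0842 = 0.1263 ≈ 0.126
Degrees of freedom = 2 − 1 = 1; critical value at α = 0.1 is 2.706.
Since 0.126 < 2.706, we fail to reject the null hypothesis — the data are consistent with the 2:1 ratio.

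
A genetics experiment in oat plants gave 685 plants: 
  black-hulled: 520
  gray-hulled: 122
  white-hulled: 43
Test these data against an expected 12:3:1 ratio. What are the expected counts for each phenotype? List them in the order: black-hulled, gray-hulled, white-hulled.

The 12:3:1 ratio has 16 parts, so with N = 685 the expected counts are:
  black-hulled: 685 × 12/16 = 513.75
  gray-hulled: 685 × 3/16 = 128.4375
  white-hulled: 685 × 1/16 = 42.8125

513.75, 128.4375, 42.8125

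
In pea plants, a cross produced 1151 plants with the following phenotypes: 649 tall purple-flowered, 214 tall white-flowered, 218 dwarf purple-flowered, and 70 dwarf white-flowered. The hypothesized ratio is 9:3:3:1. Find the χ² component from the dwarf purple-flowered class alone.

0.022

The 9:3:3:1 ratio has 16 parts, so with N = 1151 the expected counts are:
  tall purple-flowered: 1151 × 9/16 = 647.4375
  tall white-flowered: 1151 × 3/16 = 215.8125
  dwarf purple-flowered: 1151 × 3/16 = 215.8125
  dwarf white-flowered: 1151 × 1/16 = 71.9375
Contribution of dwarf purple-flowered: (218 − 215.8125)² / 215.8125 = 0.0222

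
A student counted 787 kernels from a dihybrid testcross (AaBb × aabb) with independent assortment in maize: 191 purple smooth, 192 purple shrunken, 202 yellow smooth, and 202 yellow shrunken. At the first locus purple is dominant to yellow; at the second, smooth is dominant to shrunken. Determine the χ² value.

A dihybrid testcross with independent assortment gives a 1:1:1:1 ratio.
Total ratio parts = 4. Expected numbers out of 787:
  purple smooth: 787 × 1/4 = 196.75
  purple shrunken: 787 × 1/4 = 196.75
  yellow smooth: 787 × 1/4 = 196.75
  yellow shrunken: 787 × 1/4 = 196.75
χ² = Σ (O − E)² / E
  purple smooth: (191 − 196.75)² / 196.75 = 0.1680
  purple shrunken: (192 − 196.75)² / 196.75 = 0.1147
  yellow smooth: (202 − 196.75)² / 196.75 = 0.1401
  yellow shrunken: (202 − 196.75)² / 196.75 = 0.1401
χ² = 0.1680 + 0.1147 + 0.1401 + 0.1401 = 0.5629 ≈ 0.563

0.563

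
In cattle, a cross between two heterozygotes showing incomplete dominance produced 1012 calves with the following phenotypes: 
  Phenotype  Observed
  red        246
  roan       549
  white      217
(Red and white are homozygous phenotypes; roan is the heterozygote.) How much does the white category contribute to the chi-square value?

With incomplete dominance, a heterozygote × heterozygote cross gives a 1:2:1 phenotypic ratio.
Total ratio parts = 4. Expected numbers out of 1012:
  red: 1012 × 1/4 = 253
  roan: 1012 × 2/4 = 506
  white: 1012 × 1/4 = 253
Contribution of white: (217 − 253)² / 253 = 5.1225

5.123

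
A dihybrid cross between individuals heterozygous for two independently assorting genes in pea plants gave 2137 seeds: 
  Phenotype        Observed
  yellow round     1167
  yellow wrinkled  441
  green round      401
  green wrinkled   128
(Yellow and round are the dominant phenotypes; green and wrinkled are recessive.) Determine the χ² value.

5.310

A dihybrid F₂ with independent assortment and complete dominance at both loci gives a 9:3:3:1 phenotypic ratio.
The 9:3:3:1 ratio has 16 parts, so with N = 2137 the expected counts are:
  yellow round: 2137 × 9/16 = 1202.0625
  yellow wrinkled: 2137 × 3/16 = 400.6875
  green round: 2137 × 3/16 = 400.6875
  green wrinkled: 2137 × 1/16 = 133.5625
χ² = Σ (O − E)² / E
  yellow round: (1167 − 1202.0625)² / 1202.0625 = 1.0227
  yellow wrinkled: (441 − 400.6875)² / 400.6875 = 4.0558
  green round: (401 − 400.6875)² / 400.6875 = 0.0002
  green wrinkled: (128 − 133.5625)² / 133.5625 = 0.2317
χ² = 1.0227 + 4.0558 + 0.0002 + 0.2317 = 5.3104 ≈ 5.310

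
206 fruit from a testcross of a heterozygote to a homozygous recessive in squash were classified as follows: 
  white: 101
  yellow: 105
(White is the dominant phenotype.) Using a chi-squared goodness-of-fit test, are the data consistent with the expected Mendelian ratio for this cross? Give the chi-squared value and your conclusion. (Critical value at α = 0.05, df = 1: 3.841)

A testcross of a heterozygote (Aa × aa) gives a 1:1 phenotypic ratio.
The 1:1 ratio has 2 parts, so with N = 206 the expected counts are:
  white: 206 × 1/2 = 103
  yellow: 206 × 1/2 = 103
χ² = Σ (O − E)² / E
  white: (101 − 103)² / 103 = 0.0388
  yellow: (105 − 103)² / 103 = 0.0388
χ² = 0.0388 + 0.0388 = 0.0776 ≈ 0.078
Degrees of freedom = 2 − 1 = 1; critical value at α = 0.05 is 3.841.
Since 0.078 < 3.841, we fail to reject the null hypothesis — the data are consistent with the 1:1 ratio.

0.078; consistent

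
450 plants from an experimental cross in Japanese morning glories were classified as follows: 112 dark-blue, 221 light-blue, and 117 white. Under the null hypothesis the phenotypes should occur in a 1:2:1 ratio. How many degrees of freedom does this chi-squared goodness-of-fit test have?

2

A goodness-of-fit test with 3 phenotype classes has df = 3 − 1 = 2.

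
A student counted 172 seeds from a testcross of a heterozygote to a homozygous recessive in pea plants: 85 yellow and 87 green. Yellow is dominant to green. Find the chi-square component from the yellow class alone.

A testcross of a heterozygote (Aa × aa) gives a 1:1 phenotypic ratio.
Under the 1:1 hypothesis (Σ ratio = 2, N = 172):
  yellow: 172 × 1/2 = 86
  green: 172 × 1/2 = 86
Contribution of yellow: (85 − 86)² / 86 = 0.0116

0.012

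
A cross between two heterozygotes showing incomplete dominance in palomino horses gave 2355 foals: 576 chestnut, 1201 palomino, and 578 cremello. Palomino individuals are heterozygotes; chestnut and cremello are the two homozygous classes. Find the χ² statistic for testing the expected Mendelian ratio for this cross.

With incomplete dominance, a heterozygote × heterozygote cross gives a 1:2:1 phenotypic ratio.
Expected counts for N = 2355 under a 1:2:1 ratio (total parts = 4):
  chestnut: 2355 × 1/4 = 588.75
  palomino: 2355 × 2/4 = 1177.5
  cremello: 2355 × 1/4 = 588.75
χ² = Σ (O − E)² / E
  chestnut: (576 − 588.75)² / 588.75 = 0.2761
  palomino: (1201 − 1177.5)² / 1177.5 = 0.4690
  cremello: (578 − 588.75)² / 588.75 = 0.1963
χ² = 0.2761 + 0.4690 + 0.1963 = 0.9414 ≈ 0.941

0.941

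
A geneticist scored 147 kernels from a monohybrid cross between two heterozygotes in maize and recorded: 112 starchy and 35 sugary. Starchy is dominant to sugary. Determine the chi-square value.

For a monohybrid cross between heterozygotes with complete dominance, the expected phenotypic ratio is 3:1.
Expected counts for N = 147 under a 3:1 ratio (total parts = 4):
  starchy: 147 × 3/4 = 110.25
  sugary: 147 × 1/4 = 36.75
χ² = Σ (O − E)² / E
  starchy: (112 − 110.25)² / 110.25 = 0.0278
  sugary: (35 − 36.75)² / 36.75 = 0.0833
χ² = 0.0278 + 0.0833 = 0.1111 ≈ 0.111

0.111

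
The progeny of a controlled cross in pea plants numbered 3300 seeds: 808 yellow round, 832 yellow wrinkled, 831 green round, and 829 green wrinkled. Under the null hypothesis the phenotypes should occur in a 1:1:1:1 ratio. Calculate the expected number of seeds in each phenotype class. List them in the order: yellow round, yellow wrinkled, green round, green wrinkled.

The 1:1:1:1 ratio has 4 parts, so with N = 3300 the expected counts are:
  yellow round: 3300 × 1/4 = 825
  yellow wrinkled: 3300 × 1/4 = 825
  green round: 3300 × 1/4 = 825
  green wrinkled: 3300 × 1/4 = 825

825, 825, 825, 825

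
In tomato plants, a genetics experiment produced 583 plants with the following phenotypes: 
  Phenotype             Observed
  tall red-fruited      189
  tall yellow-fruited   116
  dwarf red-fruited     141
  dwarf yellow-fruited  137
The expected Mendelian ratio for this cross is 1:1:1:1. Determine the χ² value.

19.587

Under the 1:1:1:1 hypothesis (Σ ratio = 4, N = 583):
  tall red-fruited: 583 × 1/4 = 145.75
  tall yellow-fruited: 583 × 1/4 = 145.75
  dwarf red-fruited: 583 × 1/4 = 145.75
  dwarf yellow-fruited: 583 × 1/4 = 145.75
χ² = Σ (O − E)² / E
  tall red-fruited: (189 − 145.75)² / 145.75 = 12.8340
  tall yellow-fruited: (116 − 145.75)² / 145.75 = 6.0725
  dwarf red-fruited: (141 − 145.75)² / 145.75 = 0.1548
  dwarf yellow-fruited: (137 − 145.75)² / 145.75 = 0.5253
χ² = 12.8340 + 6.0725 + 0.1548 + 0.5253 = 19.5866 ≈ 19.587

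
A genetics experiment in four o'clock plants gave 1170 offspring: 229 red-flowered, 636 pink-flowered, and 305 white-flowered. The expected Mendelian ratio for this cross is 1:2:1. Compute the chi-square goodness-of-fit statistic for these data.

18.766

Under the 1:2:1 hypothesis (Σ ratio = 4, N = 1170):
  red-flowered: 1170 × 1/4 = 292.5
  pink-flowered: 1170 × 2/4 = 585
  white-flowered: 1170 × 1/4 = 292.5
χ² = Σ (O − E)² / E
  red-flowered: (229 − 292.5)² / 292.5 = 13.7855
  pink-flowered: (636 − 585)² / 585 = 4.4462
  white-flowered: (305 − 292.5)² / 292.5 = 0.5342
χ² = 13.7855 + 4.4462 + 0.5342 = 18.7659 ≈ 18.766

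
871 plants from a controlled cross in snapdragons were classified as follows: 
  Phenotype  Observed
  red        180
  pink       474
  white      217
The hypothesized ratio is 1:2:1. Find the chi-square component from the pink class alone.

The 1:2:1 ratio has 4 parts, so with N = 871 the expected counts are:
  red: 871 × 1/4 = 217.75
  pink: 871 × 2/4 = 435.5
  white: 871 × 1/4 = 217.75
Contribution of pink: (474 − 435.5)² / 435.5 = 3.4036

3.404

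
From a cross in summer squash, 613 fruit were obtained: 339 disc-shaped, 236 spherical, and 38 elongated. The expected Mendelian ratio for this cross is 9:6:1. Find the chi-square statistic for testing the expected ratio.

0.264

The 9:6:1 ratio has 16 parts, so with N = 613 the expected counts are:
  disc-shaped: 613 × 9/16 = 344.8125
  spherical: 613 × 6/16 = 229.875
  elongated: 613 × 1/16 = 38.3125
χ² = Σ (O − E)² / E
  disc-shaped: (339 − 344.8125)² / 344.8125 = 0.0980
  spherical: (236 − 229.875)² / 229.875 = 0.1632
  elongated: (38 − 38.3125)² / 38.3125 = 0.0025
χ² = 0.0980 + 0.1632 + 0.0025 = 0.2637 ≈ 0.264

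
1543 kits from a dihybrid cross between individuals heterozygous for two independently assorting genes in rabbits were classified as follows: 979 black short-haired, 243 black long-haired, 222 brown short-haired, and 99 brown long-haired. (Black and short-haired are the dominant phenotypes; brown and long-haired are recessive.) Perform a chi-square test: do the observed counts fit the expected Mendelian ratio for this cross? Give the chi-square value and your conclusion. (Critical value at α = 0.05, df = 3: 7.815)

37.355; not consistent

A dihybrid F₂ with independent assortment and complete dominance at both loci gives a 9:3:3:1 phenotypic ratio.
The 9:3:3:1 ratio has 16 parts, so with N = 1543 the expected counts are:
  black short-haired: 1543 × 9/16 = 867.9375
  black long-haired: 1543 × 3/16 = 289.3125
  brown short-haired: 1543 × 3/16 = 289.3125
  brown long-haired: 1543 × 1/16 = 96.4375
χ² = Σ (O − E)² / E
  black short-haired: (979 − 867.9375)² / 867.9375 = 14.2117
  black long-haired: (243 − 289.3125)² / 289.3125 = 7.4136
  brown short-haired: (222 − 289.3125)² / 289.3125 = 15.6612
  brown long-haired: (99 − 96.4375)² / 96.4375 = 0.0681
χ² = 14.2117 + 7.4136 + 15.6612 + 0.0681 = 37.3546 ≈ 37.355
Degrees of freedom = 4 − 1 = 3; critical value at α = 0.05 is 7.815.
Since 37.355 > 7.815, we reject the null hypothesis — the data do not fit the 9:3:3:1 ratio.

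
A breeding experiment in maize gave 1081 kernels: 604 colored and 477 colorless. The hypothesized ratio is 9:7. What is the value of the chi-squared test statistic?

0.062

Total ratio parts = 16. Expected numbers out of 1081:
  colored: 1081 × 9/16 = 608.0625
  colorless: 1081 × 7/16 = 472.9375
χ² = Σ (O − E)² / E
  colored: (604 − 608.0625)² / 608.0625 = 0.0271
  colorless: (477 − 472.9375)² / 472.9375 = 0.0349
χ² = 0.0271 + 0.0349 = 0.062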